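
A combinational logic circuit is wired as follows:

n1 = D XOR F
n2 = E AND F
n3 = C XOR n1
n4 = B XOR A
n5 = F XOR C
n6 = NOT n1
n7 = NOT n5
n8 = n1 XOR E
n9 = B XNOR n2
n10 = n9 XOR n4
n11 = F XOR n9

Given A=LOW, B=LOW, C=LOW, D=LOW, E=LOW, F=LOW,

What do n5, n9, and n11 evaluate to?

n5 = LOW  n9 = HIGH  n11 = HIGH

n2 = E AND F = LOW AND LOW = LOW
n5 = F XOR C = LOW XOR LOW = LOW
n9 = B XNOR n2 = LOW XNOR LOW = HIGH
n11 = F XOR n9 = LOW XOR HIGH = HIGH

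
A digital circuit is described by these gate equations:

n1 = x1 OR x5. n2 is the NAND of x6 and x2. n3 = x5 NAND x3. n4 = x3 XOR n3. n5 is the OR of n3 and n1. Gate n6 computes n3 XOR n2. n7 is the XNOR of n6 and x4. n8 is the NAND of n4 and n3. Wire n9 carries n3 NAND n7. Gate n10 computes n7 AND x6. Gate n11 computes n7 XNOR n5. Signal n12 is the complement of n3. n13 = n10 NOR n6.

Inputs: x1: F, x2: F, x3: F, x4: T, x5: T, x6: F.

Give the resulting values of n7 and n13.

n2 = x6 NAND x2 = F NAND F = T
n3 = x5 NAND x3 = T NAND F = T
n6 = n3 XOR n2 = T XOR T = F
n7 = n6 XNOR x4 = F XNOR T = F
n10 = n7 AND x6 = F AND F = F
n13 = n10 NOR n6 = F NOR F = T

n7 = F; n13 = T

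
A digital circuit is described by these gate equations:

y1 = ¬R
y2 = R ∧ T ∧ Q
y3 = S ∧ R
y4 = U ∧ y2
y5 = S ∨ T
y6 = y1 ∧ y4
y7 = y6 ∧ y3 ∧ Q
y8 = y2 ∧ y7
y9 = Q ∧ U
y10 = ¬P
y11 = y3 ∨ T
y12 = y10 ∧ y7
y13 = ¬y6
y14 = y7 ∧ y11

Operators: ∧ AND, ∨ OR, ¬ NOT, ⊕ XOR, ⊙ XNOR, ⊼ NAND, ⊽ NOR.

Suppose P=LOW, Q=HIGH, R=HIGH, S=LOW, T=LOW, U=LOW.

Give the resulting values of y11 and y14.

y11 = LOW; y14 = LOW

y1 = NOT R = NOT HIGH = LOW
y2 = R AND T AND Q = HIGH AND LOW AND HIGH = LOW
y3 = S AND R = LOW AND HIGH = LOW
y4 = U AND y2 = LOW AND LOW = LOW
y6 = y1 AND y4 = LOW AND LOW = LOW
y7 = y6 AND y3 AND Q = LOW AND LOW AND HIGH = LOW
y11 = y3 OR T = LOW OR LOW = LOW
y14 = y7 AND y11 = LOW AND LOW = LOW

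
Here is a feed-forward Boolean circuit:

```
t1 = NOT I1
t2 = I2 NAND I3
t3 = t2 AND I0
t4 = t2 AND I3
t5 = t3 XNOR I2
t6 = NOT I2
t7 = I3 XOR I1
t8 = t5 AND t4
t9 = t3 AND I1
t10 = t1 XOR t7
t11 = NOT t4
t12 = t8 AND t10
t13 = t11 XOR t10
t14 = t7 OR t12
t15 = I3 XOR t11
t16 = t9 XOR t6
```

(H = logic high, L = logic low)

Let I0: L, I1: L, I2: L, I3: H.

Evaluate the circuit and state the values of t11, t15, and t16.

t11 = L; t15 = H; t16 = H

t2 = I2 NAND I3 = L NAND H = H
t3 = t2 AND I0 = H AND L = L
t4 = t2 AND I3 = H AND H = H
t6 = NOT I2 = NOT L = H
t9 = t3 AND I1 = L AND L = L
t11 = NOT t4 = NOT H = L
t15 = I3 XOR t11 = H XOR L = H
t16 = t9 XOR t6 = L XOR H = H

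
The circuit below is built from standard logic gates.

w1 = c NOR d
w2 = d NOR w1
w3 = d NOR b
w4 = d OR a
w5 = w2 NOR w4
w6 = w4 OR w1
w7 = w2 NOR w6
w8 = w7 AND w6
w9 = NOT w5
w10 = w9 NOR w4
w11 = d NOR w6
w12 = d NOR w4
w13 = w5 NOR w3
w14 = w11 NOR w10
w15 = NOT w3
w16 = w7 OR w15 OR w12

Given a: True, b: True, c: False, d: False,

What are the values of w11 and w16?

w11 = False, w16 = True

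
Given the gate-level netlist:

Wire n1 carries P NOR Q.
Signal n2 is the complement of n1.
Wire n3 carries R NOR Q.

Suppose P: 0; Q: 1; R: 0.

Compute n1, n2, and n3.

n1 = 0; n2 = 1; n3 = 0

n1 = P NOR Q = 0 NOR 1 = 0
n2 = NOT n1 = NOT 0 = 1
n3 = R NOR Q = 0 NOR 1 = 0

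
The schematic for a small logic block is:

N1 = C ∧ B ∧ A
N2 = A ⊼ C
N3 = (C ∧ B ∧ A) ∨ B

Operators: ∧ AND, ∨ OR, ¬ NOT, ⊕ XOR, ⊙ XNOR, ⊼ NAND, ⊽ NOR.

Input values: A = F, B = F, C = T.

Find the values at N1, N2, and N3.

N1 = F, N2 = T, N3 = F

N1 = T ∧ F ∧ F = F
N2 = F ⊼ T = T
N3 = (T ∧ F ∧ F) ∨ F = F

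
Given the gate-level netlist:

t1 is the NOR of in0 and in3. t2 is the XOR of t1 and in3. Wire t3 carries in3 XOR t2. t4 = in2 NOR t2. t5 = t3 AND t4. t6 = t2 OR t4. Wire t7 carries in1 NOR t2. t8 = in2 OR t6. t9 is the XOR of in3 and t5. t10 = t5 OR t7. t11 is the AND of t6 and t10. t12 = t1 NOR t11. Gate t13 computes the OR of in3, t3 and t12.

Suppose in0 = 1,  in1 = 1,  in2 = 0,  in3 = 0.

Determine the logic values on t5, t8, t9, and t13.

t1 = in0 NOR in3 = 1 NOR 0 = 0
t2 = t1 XOR in3 = 0 XOR 0 = 0
t3 = in3 XOR t2 = 0 XOR 0 = 0
t4 = in2 NOR t2 = 0 NOR 0 = 1
t5 = t3 AND t4 = 0 AND 1 = 0
t6 = t2 OR t4 = 0 OR 1 = 1
t7 = in1 NOR t2 = 1 NOR 0 = 0
t8 = in2 OR t6 = 0 OR 1 = 1
t9 = in3 XOR t5 = 0 XOR 0 = 0
t10 = t5 OR t7 = 0 OR 0 = 0
t11 = t6 AND t10 = 1 AND 0 = 0
t12 = t1 NOR t11 = 0 NOR 0 = 1
t13 = in3 OR t3 OR t12 = 0 OR 0 OR 1 = 1

t5 = 0, t8 = 1, t9 = 0, t13 = 1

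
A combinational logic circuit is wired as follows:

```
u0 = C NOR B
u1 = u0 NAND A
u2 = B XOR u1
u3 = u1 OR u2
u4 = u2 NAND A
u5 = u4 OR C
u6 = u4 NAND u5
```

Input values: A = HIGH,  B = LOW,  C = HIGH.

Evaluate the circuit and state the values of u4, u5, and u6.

u4 = LOW  u5 = HIGH  u6 = HIGH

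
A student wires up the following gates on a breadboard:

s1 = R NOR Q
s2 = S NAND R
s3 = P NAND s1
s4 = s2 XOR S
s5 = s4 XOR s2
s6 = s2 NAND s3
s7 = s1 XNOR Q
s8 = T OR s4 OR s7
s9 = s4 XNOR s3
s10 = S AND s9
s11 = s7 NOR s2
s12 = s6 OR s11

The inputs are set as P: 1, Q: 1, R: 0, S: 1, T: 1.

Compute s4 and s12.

s1 = R NOR Q = 0 NOR 1 = 0
s2 = S NAND R = 1 NAND 0 = 1
s3 = P NAND s1 = 1 NAND 0 = 1
s4 = s2 XOR S = 1 XOR 1 = 0
s6 = s2 NAND s3 = 1 NAND 1 = 0
s7 = s1 XNOR Q = 0 XNOR 1 = 0
s11 = s7 NOR s2 = 0 NOR 1 = 0
s12 = s6 OR s11 = 0 OR 0 = 0

s4 = 0, s12 = 0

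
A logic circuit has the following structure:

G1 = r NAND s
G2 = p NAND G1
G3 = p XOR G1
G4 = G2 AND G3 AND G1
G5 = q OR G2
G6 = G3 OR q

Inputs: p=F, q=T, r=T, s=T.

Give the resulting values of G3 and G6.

G1 = r NAND s = T NAND T = F
G3 = p XOR G1 = F XOR F = F
G6 = G3 OR q = F OR T = T

G3 = F, G6 = T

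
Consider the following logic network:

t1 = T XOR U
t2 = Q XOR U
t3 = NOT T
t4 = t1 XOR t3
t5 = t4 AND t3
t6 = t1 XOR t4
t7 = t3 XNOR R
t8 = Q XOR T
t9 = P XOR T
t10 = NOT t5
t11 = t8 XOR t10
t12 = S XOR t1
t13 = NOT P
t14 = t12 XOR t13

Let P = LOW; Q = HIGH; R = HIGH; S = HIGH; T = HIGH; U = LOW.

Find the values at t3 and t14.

t3 = LOW  t14 = HIGH

t1 = T XOR U = HIGH XOR LOW = HIGH
t3 = NOT T = NOT HIGH = LOW
t12 = S XOR t1 = HIGH XOR HIGH = LOW
t13 = NOT P = NOT LOW = HIGH
t14 = t12 XOR t13 = LOW XOR HIGH = HIGH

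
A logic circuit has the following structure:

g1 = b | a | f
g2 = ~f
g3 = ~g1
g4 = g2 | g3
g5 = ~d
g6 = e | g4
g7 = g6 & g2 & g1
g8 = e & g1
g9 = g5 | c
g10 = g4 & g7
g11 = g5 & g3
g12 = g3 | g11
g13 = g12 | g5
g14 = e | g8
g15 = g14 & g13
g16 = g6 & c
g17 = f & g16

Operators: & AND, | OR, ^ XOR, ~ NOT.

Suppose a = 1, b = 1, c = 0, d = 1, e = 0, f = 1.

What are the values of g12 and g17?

g1 = b OR a OR f = 1 OR 1 OR 1 = 1
g2 = NOT f = NOT 1 = 0
g3 = NOT g1 = NOT 1 = 0
g4 = g2 OR g3 = 0 OR 0 = 0
g5 = NOT d = NOT 1 = 0
g6 = e OR g4 = 0 OR 0 = 0
g11 = g5 AND g3 = 0 AND 0 = 0
g12 = g3 OR g11 = 0 OR 0 = 0
g16 = g6 AND c = 0 AND 0 = 0
g17 = f AND g16 = 1 AND 0 = 0

g12 = 0, g17 = 0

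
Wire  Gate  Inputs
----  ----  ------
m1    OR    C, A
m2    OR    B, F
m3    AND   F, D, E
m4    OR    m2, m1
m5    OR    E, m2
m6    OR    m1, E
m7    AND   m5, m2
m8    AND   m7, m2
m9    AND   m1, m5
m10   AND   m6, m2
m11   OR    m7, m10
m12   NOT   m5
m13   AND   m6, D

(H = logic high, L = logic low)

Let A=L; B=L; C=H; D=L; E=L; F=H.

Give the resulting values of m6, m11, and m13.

m6 = H, m11 = H, m13 = L

m1 = C OR A = H OR L = H
m2 = B OR F = L OR H = H
m5 = E OR m2 = L OR H = H
m6 = m1 OR E = H OR L = H
m7 = m5 AND m2 = H AND H = H
m10 = m6 AND m2 = H AND H = H
m11 = m7 OR m10 = H OR H = H
m13 = m6 AND D = H AND L = L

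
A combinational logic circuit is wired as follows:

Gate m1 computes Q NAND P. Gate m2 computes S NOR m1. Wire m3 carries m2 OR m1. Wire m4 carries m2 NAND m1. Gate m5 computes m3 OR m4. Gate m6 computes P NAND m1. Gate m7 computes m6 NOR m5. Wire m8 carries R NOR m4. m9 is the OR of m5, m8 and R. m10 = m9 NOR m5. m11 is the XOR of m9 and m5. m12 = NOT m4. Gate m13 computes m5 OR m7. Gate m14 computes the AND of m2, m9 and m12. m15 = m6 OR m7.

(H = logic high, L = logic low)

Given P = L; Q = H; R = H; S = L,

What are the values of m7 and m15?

m1 = Q NAND P = H NAND L = H
m2 = S NOR m1 = L NOR H = L
m3 = m2 OR m1 = L OR H = H
m4 = m2 NAND m1 = L NAND H = H
m5 = m3 OR m4 = H OR H = H
m6 = P NAND m1 = L NAND H = H
m7 = m6 NOR m5 = H NOR H = L
m15 = m6 OR m7 = H OR L = H

m7 = L, m15 = H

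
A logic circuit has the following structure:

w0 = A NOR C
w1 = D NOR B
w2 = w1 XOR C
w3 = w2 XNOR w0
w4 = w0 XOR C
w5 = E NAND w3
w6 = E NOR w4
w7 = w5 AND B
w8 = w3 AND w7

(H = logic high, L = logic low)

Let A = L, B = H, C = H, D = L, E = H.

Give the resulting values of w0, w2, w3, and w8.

w0 = L, w2 = H, w3 = L, w8 = L

w0 = A NOR C = L NOR H = L
w1 = D NOR B = L NOR H = L
w2 = w1 XOR C = L XOR H = H
w3 = w2 XNOR w0 = H XNOR L = L
w5 = E NAND w3 = H NAND L = H
w7 = w5 AND B = H AND H = H
w8 = w3 AND w7 = L AND H = L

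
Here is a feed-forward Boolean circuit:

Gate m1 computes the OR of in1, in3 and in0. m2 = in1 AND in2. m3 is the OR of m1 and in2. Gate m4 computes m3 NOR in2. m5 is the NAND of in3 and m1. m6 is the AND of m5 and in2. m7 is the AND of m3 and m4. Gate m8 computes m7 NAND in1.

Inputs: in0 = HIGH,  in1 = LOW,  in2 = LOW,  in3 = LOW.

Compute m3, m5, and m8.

m1 = in1 OR in3 OR in0 = LOW OR LOW OR HIGH = HIGH
m3 = m1 OR in2 = HIGH OR LOW = HIGH
m4 = m3 NOR in2 = HIGH NOR LOW = LOW
m5 = in3 NAND m1 = LOW NAND HIGH = HIGH
m7 = m3 AND m4 = HIGH AND LOW = LOW
m8 = m7 NAND in1 = LOW NAND LOW = HIGH

m3 = HIGH, m5 = HIGH, m8 = HIGH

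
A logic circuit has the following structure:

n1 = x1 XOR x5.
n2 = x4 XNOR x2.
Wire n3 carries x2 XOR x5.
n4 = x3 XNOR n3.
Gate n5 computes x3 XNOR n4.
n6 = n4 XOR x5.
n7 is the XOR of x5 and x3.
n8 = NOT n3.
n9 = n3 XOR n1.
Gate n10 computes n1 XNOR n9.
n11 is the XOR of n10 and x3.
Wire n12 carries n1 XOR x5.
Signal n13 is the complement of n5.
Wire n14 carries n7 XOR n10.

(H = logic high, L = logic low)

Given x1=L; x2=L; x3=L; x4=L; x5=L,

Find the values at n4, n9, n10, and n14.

n4 = H, n9 = L, n10 = H, n14 = H

n1 = x1 XOR x5 = L XOR L = L
n3 = x2 XOR x5 = L XOR L = L
n4 = x3 XNOR n3 = L XNOR L = H
n7 = x5 XOR x3 = L XOR L = L
n9 = n3 XOR n1 = L XOR L = L
n10 = n1 XNOR n9 = L XNOR L = H
n14 = n7 XOR n10 = L XOR H = H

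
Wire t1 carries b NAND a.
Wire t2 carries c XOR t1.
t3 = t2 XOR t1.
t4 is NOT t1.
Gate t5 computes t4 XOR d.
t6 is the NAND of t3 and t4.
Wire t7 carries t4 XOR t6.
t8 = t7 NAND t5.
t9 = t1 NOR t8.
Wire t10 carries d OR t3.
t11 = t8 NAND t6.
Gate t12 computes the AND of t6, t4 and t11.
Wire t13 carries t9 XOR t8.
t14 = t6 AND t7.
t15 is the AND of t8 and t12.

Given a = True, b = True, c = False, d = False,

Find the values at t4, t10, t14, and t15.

t1 = b NAND a = True NAND True = False
t2 = c XOR t1 = False XOR False = False
t3 = t2 XOR t1 = False XOR False = False
t4 = NOT t1 = NOT False = True
t5 = t4 XOR d = True XOR False = True
t6 = t3 NAND t4 = False NAND True = True
t7 = t4 XOR t6 = True XOR True = False
t8 = t7 NAND t5 = False NAND True = True
t10 = d OR t3 = False OR False = False
t11 = t8 NAND t6 = True NAND True = False
t12 = t6 AND t4 AND t11 = True AND True AND False = False
t14 = t6 AND t7 = True AND False = False
t15 = t8 AND t12 = True AND False = False

t4 = True; t10 = False; t14 = False; t15 = False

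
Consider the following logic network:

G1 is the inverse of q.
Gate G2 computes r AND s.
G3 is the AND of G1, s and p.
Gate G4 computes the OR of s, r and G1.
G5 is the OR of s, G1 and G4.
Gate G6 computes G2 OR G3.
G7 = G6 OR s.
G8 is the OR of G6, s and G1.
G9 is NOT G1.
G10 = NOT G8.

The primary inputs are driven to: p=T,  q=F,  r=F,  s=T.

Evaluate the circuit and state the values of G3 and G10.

G3 = T  G10 = F

G1 = NOT q = NOT F = T
G2 = r AND s = F AND T = F
G3 = G1 AND s AND p = T AND T AND T = T
G6 = G2 OR G3 = F OR T = T
G8 = G6 OR s OR G1 = T OR T OR T = T
G10 = NOT G8 = NOT T = F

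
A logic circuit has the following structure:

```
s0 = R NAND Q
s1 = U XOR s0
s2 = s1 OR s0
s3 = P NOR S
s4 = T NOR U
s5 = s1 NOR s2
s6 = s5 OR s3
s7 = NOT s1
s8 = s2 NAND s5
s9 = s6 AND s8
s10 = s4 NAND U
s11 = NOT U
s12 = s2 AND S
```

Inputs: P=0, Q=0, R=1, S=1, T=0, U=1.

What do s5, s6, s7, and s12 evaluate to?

s0 = R NAND Q = 1 NAND 0 = 1
s1 = U XOR s0 = 1 XOR 1 = 0
s2 = s1 OR s0 = 0 OR 1 = 1
s3 = P NOR S = 0 NOR 1 = 0
s5 = s1 NOR s2 = 0 NOR 1 = 0
s6 = s5 OR s3 = 0 OR 0 = 0
s7 = NOT s1 = NOT 0 = 1
s12 = s2 AND S = 1 AND 1 = 1

s5 = 0  s6 = 0  s7 = 1  s12 = 1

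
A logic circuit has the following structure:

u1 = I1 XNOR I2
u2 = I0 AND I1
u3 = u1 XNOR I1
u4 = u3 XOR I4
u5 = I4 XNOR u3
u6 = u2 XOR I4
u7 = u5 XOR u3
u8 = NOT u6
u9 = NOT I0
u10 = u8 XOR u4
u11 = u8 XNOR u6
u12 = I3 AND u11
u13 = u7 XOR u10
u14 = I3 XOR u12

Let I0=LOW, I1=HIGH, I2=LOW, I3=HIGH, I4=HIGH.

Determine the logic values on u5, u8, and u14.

u1 = I1 XNOR I2 = HIGH XNOR LOW = LOW
u2 = I0 AND I1 = LOW AND HIGH = LOW
u3 = u1 XNOR I1 = LOW XNOR HIGH = LOW
u5 = I4 XNOR u3 = HIGH XNOR LOW = LOW
u6 = u2 XOR I4 = LOW XOR HIGH = HIGH
u8 = NOT u6 = NOT HIGH = LOW
u11 = u8 XNOR u6 = LOW XNOR HIGH = LOW
u12 = I3 AND u11 = HIGH AND LOW = LOW
u14 = I3 XOR u12 = HIGH XOR LOW = HIGH

u5 = LOW, u8 = LOW, u14 = HIGH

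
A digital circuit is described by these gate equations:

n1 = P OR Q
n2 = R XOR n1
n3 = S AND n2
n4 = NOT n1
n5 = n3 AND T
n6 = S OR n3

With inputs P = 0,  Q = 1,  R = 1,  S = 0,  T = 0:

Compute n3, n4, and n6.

n1 = P OR Q = 0 OR 1 = 1
n2 = R XOR n1 = 1 XOR 1 = 0
n3 = S AND n2 = 0 AND 0 = 0
n4 = NOT n1 = NOT 1 = 0
n6 = S OR n3 = 0 OR 0 = 0

n3 = 0, n4 = 0, n6 = 0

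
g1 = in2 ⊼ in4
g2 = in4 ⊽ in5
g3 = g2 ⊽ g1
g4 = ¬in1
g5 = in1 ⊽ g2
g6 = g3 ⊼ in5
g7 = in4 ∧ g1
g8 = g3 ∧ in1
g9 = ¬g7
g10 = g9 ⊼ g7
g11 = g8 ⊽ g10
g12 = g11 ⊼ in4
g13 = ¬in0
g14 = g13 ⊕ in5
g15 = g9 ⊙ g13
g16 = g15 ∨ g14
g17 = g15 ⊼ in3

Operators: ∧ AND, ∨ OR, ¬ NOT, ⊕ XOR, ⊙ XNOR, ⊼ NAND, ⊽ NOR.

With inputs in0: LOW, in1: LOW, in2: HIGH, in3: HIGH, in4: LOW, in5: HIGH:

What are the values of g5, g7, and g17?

g5 = HIGH  g7 = LOW  g17 = LOW

g1 = in2 NAND in4 = HIGH NAND LOW = HIGH
g2 = in4 NOR in5 = LOW NOR HIGH = LOW
g5 = in1 NOR g2 = LOW NOR LOW = HIGH
g7 = in4 AND g1 = LOW AND HIGH = LOW
g9 = NOT g7 = NOT LOW = HIGH
g13 = NOT in0 = NOT LOW = HIGH
g15 = g9 XNOR g13 = HIGH XNOR HIGH = HIGH
g17 = g15 NAND in3 = HIGH NAND HIGH = LOW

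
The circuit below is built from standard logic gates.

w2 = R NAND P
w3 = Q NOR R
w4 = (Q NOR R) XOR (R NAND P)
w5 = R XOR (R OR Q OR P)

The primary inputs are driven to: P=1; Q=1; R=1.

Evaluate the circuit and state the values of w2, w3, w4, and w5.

w2 = 1 NAND 1 = 0
w3 = 1 NOR 1 = 0
w4 = (1 NOR 1) XOR (1 NAND 1) = 0
w5 = 1 XOR (1 OR 1 OR 1) = 0

w2 = 0, w3 = 0, w4 = 0, w5 = 0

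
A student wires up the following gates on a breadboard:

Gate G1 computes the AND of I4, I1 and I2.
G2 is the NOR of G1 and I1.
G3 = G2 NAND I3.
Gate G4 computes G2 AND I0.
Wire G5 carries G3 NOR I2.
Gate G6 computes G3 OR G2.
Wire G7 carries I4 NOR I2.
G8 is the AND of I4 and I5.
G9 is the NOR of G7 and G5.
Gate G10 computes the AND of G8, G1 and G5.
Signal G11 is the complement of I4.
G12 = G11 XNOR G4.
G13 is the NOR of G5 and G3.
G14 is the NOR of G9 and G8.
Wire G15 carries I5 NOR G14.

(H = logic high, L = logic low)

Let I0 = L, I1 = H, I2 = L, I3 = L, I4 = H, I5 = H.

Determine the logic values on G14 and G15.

G14 = L; G15 = L

G1 = I4 AND I1 AND I2 = H AND H AND L = L
G2 = G1 NOR I1 = L NOR H = L
G3 = G2 NAND I3 = L NAND L = H
G5 = G3 NOR I2 = H NOR L = L
G7 = I4 NOR I2 = H NOR L = L
G8 = I4 AND I5 = H AND H = H
G9 = G7 NOR G5 = L NOR L = H
G14 = G9 NOR G8 = H NOR H = L
G15 = I5 NOR G14 = H NOR L = L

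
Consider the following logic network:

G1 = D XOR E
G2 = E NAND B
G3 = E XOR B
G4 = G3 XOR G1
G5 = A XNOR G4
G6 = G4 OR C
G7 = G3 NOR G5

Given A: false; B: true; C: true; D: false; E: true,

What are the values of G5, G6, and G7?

G1 = D XOR E = false XOR true = true
G3 = E XOR B = true XOR true = false
G4 = G3 XOR G1 = false XOR true = true
G5 = A XNOR G4 = false XNOR true = false
G6 = G4 OR C = true OR true = true
G7 = G3 NOR G5 = false NOR false = true

G5 = false; G6 = true; G7 = true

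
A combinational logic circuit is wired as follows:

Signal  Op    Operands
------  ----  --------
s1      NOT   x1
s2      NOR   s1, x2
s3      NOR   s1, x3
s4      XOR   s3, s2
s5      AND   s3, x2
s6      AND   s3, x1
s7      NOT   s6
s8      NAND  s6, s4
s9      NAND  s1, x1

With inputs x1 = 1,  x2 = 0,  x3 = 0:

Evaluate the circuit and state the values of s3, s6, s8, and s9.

s1 = NOT x1 = NOT 1 = 0
s2 = s1 NOR x2 = 0 NOR 0 = 1
s3 = s1 NOR x3 = 0 NOR 0 = 1
s4 = s3 XOR s2 = 1 XOR 1 = 0
s6 = s3 AND x1 = 1 AND 1 = 1
s8 = s6 NAND s4 = 1 NAND 0 = 1
s9 = s1 NAND x1 = 0 NAND 1 = 1

s3 = 1  s6 = 1  s8 = 1  s9 = 1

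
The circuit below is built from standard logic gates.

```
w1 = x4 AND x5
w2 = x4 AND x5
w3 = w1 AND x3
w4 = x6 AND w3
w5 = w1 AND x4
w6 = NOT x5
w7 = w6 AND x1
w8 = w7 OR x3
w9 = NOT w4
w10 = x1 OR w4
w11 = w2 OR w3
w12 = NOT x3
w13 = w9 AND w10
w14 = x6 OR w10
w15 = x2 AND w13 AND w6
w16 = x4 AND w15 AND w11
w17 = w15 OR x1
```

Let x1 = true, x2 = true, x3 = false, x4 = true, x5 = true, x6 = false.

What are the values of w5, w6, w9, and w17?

w1 = x4 AND x5 = true AND true = true
w3 = w1 AND x3 = true AND false = false
w4 = x6 AND w3 = false AND false = false
w5 = w1 AND x4 = true AND true = true
w6 = NOT x5 = NOT true = false
w9 = NOT w4 = NOT false = true
w10 = x1 OR w4 = true OR false = true
w13 = w9 AND w10 = true AND true = true
w15 = x2 AND w13 AND w6 = true AND true AND false = false
w17 = w15 OR x1 = false OR true = true

w5 = true  w6 = false  w9 = true  w17 = true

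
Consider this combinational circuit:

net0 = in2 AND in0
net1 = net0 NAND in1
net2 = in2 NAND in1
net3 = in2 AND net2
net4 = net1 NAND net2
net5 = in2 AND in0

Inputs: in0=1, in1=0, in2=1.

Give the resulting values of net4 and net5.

net0 = in2 AND in0 = 1 AND 1 = 1
net1 = net0 NAND in1 = 1 NAND 0 = 1
net2 = in2 NAND in1 = 1 NAND 0 = 1
net4 = net1 NAND net2 = 1 NAND 1 = 0
net5 = in2 AND in0 = 1 AND 1 = 1

net4 = 0, net5 = 1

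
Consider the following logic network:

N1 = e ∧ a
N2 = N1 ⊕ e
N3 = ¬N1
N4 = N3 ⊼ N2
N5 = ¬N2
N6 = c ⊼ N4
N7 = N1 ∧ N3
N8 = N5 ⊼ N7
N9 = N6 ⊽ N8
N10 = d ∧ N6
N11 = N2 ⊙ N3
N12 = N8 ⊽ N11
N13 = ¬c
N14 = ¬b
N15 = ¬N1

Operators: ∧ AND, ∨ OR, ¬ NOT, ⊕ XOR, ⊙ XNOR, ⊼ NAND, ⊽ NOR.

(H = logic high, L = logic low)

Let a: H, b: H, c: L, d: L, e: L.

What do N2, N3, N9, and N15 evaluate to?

N2 = L, N3 = H, N9 = L, N15 = H

N1 = e AND a = L AND H = L
N2 = N1 XOR e = L XOR L = L
N3 = NOT N1 = NOT L = H
N4 = N3 NAND N2 = H NAND L = H
N5 = NOT N2 = NOT L = H
N6 = c NAND N4 = L NAND H = H
N7 = N1 AND N3 = L AND H = L
N8 = N5 NAND N7 = H NAND L = H
N9 = N6 NOR N8 = H NOR H = L
N15 = NOT N1 = NOT L = H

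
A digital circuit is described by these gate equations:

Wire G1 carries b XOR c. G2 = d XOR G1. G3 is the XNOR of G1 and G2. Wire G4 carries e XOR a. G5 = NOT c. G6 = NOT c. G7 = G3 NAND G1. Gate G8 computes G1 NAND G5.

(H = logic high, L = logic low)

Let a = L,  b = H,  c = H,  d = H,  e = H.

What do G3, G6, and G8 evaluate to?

G1 = b XOR c = H XOR H = L
G2 = d XOR G1 = H XOR L = H
G3 = G1 XNOR G2 = L XNOR H = L
G5 = NOT c = NOT H = L
G6 = NOT c = NOT H = L
G8 = G1 NAND G5 = L NAND L = H

G3 = L, G6 = L, G8 = H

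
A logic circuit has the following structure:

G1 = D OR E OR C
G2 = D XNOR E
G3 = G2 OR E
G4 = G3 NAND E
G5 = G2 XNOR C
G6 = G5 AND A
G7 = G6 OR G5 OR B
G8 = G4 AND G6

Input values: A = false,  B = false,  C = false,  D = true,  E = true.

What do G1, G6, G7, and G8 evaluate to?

G1 = true  G6 = false  G7 = false  G8 = false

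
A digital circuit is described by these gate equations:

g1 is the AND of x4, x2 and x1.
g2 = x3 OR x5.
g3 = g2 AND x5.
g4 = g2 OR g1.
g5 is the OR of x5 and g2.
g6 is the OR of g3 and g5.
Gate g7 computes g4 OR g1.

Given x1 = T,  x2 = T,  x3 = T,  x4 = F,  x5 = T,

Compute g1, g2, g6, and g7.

g1 = F, g2 = T, g6 = T, g7 = T

g1 = x4 AND x2 AND x1 = F AND T AND T = F
g2 = x3 OR x5 = T OR T = T
g3 = g2 AND x5 = T AND T = T
g4 = g2 OR g1 = T OR F = T
g5 = x5 OR g2 = T OR T = T
g6 = g3 OR g5 = T OR T = T
g7 = g4 OR g1 = T OR F = T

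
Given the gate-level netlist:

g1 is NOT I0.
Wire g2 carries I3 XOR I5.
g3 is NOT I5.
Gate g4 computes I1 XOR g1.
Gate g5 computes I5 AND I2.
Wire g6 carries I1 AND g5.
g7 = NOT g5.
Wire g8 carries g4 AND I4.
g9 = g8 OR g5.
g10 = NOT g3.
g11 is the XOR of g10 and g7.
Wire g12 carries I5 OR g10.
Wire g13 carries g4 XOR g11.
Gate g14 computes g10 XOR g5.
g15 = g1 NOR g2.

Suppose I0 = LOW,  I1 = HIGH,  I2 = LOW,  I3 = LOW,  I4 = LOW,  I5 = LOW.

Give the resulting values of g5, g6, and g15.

g5 = LOW, g6 = LOW, g15 = LOW

g1 = NOT I0 = NOT LOW = HIGH
g2 = I3 XOR I5 = LOW XOR LOW = LOW
g5 = I5 AND I2 = LOW AND LOW = LOW
g6 = I1 AND g5 = HIGH AND LOW = LOW
g15 = g1 NOR g2 = HIGH NOR LOW = LOW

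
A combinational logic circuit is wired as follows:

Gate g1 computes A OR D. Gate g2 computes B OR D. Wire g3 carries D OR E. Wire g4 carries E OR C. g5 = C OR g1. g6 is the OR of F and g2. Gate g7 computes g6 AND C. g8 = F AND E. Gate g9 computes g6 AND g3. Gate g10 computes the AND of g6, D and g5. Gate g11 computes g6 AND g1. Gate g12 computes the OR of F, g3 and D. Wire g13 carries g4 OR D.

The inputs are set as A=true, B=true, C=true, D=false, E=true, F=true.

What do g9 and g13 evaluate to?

g2 = B OR D = true OR false = true
g3 = D OR E = false OR true = true
g4 = E OR C = true OR true = true
g6 = F OR g2 = true OR true = true
g9 = g6 AND g3 = true AND true = true
g13 = g4 OR D = true OR false = true

g9 = true, g13 = true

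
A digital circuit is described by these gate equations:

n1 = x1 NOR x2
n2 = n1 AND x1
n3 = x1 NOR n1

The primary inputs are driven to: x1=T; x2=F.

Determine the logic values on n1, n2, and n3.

n1 = x1 NOR x2 = T NOR F = F
n2 = n1 AND x1 = F AND T = F
n3 = x1 NOR n1 = T NOR F = F

n1 = F; n2 = F; n3 = F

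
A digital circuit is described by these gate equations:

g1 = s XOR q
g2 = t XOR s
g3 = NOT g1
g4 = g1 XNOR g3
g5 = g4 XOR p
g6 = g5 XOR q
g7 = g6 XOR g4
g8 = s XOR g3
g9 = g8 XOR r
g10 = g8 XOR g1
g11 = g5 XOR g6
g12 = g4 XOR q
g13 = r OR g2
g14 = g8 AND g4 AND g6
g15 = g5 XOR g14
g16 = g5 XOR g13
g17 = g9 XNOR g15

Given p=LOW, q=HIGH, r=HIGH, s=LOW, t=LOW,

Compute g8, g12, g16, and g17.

g1 = s XOR q = LOW XOR HIGH = HIGH
g2 = t XOR s = LOW XOR LOW = LOW
g3 = NOT g1 = NOT HIGH = LOW
g4 = g1 XNOR g3 = HIGH XNOR LOW = LOW
g5 = g4 XOR p = LOW XOR LOW = LOW
g6 = g5 XOR q = LOW XOR HIGH = HIGH
g8 = s XOR g3 = LOW XOR LOW = LOW
g9 = g8 XOR r = LOW XOR HIGH = HIGH
g12 = g4 XOR q = LOW XOR HIGH = HIGH
g13 = r OR g2 = HIGH OR LOW = HIGH
g14 = g8 AND g4 AND g6 = LOW AND LOW AND HIGH = LOW
g15 = g5 XOR g14 = LOW XOR LOW = LOW
g16 = g5 XOR g13 = LOW XOR HIGH = HIGH
g17 = g9 XNOR g15 = HIGH XNOR LOW = LOW

g8 = LOW, g12 = HIGH, g16 = HIGH, g17 = LOW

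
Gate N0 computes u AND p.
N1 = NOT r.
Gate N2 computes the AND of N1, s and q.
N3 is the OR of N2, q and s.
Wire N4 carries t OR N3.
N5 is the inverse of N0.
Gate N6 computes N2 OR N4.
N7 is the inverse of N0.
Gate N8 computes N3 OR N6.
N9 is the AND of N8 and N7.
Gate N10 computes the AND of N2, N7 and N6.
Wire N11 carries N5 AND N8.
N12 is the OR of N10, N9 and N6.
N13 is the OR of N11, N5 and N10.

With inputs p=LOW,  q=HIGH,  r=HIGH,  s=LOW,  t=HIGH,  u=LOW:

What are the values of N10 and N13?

N10 = LOW, N13 = HIGH

N0 = u AND p = LOW AND LOW = LOW
N1 = NOT r = NOT HIGH = LOW
N2 = N1 AND s AND q = LOW AND LOW AND HIGH = LOW
N3 = N2 OR q OR s = LOW OR HIGH OR LOW = HIGH
N4 = t OR N3 = HIGH OR HIGH = HIGH
N5 = NOT N0 = NOT LOW = HIGH
N6 = N2 OR N4 = LOW OR HIGH = HIGH
N7 = NOT N0 = NOT LOW = HIGH
N8 = N3 OR N6 = HIGH OR HIGH = HIGH
N10 = N2 AND N7 AND N6 = LOW AND HIGH AND HIGH = LOW
N11 = N5 AND N8 = HIGH AND HIGH = HIGH
N13 = N11 OR N5 OR N10 = HIGH OR HIGH OR LOW = HIGH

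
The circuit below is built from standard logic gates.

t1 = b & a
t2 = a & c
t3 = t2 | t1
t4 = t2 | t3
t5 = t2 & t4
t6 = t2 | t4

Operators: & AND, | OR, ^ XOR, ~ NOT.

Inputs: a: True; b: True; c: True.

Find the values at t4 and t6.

t4 = True  t6 = True

t1 = b AND a = True AND True = True
t2 = a AND c = True AND True = True
t3 = t2 OR t1 = True OR True = True
t4 = t2 OR t3 = True OR True = True
t6 = t2 OR t4 = True OR True = True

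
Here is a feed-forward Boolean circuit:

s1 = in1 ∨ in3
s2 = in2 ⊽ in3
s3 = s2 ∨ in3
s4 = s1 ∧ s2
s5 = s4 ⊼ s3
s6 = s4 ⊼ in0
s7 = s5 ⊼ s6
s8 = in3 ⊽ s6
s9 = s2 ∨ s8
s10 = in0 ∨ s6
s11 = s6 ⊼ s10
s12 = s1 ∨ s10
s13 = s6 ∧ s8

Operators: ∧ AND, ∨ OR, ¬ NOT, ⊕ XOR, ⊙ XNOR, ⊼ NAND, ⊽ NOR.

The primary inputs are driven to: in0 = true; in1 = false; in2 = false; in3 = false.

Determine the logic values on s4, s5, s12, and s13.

s1 = in1 OR in3 = false OR false = false
s2 = in2 NOR in3 = false NOR false = true
s3 = s2 OR in3 = true OR false = true
s4 = s1 AND s2 = false AND true = false
s5 = s4 NAND s3 = false NAND true = true
s6 = s4 NAND in0 = false NAND true = true
s8 = in3 NOR s6 = false NOR true = false
s10 = in0 OR s6 = true OR true = true
s12 = s1 OR s10 = false OR true = true
s13 = s6 AND s8 = true AND false = false

s4 = false, s5 = true, s12 = true, s13 = false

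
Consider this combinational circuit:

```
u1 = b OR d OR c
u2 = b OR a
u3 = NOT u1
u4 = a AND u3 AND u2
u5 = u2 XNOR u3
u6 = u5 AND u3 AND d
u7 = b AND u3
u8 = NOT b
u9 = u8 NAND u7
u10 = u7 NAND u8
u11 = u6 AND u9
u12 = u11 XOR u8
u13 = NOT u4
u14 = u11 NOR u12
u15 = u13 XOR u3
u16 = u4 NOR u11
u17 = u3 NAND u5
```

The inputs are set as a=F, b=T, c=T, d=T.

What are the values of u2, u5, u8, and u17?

u2 = T, u5 = F, u8 = F, u17 = T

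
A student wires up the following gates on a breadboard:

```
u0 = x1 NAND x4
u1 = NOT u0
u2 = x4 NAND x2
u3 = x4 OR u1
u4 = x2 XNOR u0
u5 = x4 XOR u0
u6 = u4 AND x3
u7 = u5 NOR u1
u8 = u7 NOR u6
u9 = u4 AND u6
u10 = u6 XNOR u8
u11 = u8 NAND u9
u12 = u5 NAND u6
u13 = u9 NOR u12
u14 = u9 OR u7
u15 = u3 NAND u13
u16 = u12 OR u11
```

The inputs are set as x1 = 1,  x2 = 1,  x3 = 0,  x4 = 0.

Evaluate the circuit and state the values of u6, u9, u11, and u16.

u6 = 0, u9 = 0, u11 = 1, u16 = 1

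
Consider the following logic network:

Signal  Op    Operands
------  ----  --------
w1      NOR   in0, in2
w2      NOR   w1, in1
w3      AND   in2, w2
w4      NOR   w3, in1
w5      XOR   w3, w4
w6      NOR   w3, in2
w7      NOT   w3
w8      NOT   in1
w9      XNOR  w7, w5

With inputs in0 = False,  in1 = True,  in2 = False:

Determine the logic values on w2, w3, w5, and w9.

w1 = in0 NOR in2 = False NOR False = True
w2 = w1 NOR in1 = True NOR True = False
w3 = in2 AND w2 = False AND False = False
w4 = w3 NOR in1 = False NOR True = False
w5 = w3 XOR w4 = False XOR False = False
w7 = NOT w3 = NOT False = True
w9 = w7 XNOR w5 = True XNOR False = False

w2 = False; w3 = False; w5 = False; w9 = False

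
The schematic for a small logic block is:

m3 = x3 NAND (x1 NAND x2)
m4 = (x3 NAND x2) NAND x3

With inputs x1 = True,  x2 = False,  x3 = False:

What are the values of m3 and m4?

m3 = True; m4 = True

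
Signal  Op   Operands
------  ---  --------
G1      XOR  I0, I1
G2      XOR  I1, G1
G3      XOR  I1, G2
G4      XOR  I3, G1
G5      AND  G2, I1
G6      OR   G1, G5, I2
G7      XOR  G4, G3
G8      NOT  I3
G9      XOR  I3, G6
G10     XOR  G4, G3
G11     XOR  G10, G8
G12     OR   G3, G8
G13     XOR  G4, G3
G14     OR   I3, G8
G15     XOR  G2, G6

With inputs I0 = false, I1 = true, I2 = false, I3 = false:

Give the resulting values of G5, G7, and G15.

G5 = false, G7 = false, G15 = true

G1 = I0 XOR I1 = false XOR true = true
G2 = I1 XOR G1 = true XOR true = false
G3 = I1 XOR G2 = true XOR false = true
G4 = I3 XOR G1 = false XOR true = true
G5 = G2 AND I1 = false AND true = false
G6 = G1 OR G5 OR I2 = true OR false OR false = true
G7 = G4 XOR G3 = true XOR true = false
G15 = G2 XOR G6 = false XOR true = true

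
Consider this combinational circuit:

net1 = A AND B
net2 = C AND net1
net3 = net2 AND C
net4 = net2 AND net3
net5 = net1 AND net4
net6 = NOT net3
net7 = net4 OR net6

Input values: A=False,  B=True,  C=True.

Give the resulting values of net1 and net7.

net1 = A AND B = False AND True = False
net2 = C AND net1 = True AND False = False
net3 = net2 AND C = False AND True = False
net4 = net2 AND net3 = False AND False = False
net6 = NOT net3 = NOT False = True
net7 = net4 OR net6 = False OR True = True

net1 = False; net7 = True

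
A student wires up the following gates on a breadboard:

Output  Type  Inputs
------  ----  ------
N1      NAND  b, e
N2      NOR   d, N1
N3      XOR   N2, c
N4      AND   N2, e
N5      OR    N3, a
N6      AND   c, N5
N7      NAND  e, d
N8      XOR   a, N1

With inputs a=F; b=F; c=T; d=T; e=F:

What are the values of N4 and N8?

N4 = F, N8 = T

N1 = b NAND e = F NAND F = T
N2 = d NOR N1 = T NOR T = F
N4 = N2 AND e = F AND F = F
N8 = a XOR N1 = F XOR T = T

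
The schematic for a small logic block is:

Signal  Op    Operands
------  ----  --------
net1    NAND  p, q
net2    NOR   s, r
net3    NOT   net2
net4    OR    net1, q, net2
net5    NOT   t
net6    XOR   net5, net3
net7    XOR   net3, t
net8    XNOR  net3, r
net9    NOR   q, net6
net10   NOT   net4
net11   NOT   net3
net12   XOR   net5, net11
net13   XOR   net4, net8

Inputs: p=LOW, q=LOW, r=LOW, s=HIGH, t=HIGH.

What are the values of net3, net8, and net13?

net1 = p NAND q = LOW NAND LOW = HIGH
net2 = s NOR r = HIGH NOR LOW = LOW
net3 = NOT net2 = NOT LOW = HIGH
net4 = net1 OR q OR net2 = HIGH OR LOW OR LOW = HIGH
net8 = net3 XNOR r = HIGH XNOR LOW = LOW
net13 = net4 XOR net8 = HIGH XOR LOW = HIGH

net3 = HIGH; net8 = LOW; net13 = HIGH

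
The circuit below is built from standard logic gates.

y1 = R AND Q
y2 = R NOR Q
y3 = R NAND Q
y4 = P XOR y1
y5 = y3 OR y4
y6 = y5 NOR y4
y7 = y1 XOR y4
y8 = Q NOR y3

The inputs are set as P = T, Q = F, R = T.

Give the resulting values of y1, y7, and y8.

y1 = R AND Q = T AND F = F
y3 = R NAND Q = T NAND F = T
y4 = P XOR y1 = T XOR F = T
y7 = y1 XOR y4 = F XOR T = T
y8 = Q NOR y3 = F NOR T = F

y1 = F, y7 = T, y8 = F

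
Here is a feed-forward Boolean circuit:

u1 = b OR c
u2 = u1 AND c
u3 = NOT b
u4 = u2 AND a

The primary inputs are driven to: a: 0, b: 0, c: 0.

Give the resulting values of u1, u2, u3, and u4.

u1 = 0  u2 = 0  u3 = 1  u4 = 0

u1 = b OR c = 0 OR 0 = 0
u2 = u1 AND c = 0 AND 0 = 0
u3 = NOT b = NOT 0 = 1
u4 = u2 AND a = 0 AND 0 = 0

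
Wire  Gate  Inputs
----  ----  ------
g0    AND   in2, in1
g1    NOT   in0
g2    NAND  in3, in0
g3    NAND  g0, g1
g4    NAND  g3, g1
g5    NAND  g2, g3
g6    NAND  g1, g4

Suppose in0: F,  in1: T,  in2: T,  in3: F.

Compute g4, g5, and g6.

g0 = in2 AND in1 = T AND T = T
g1 = NOT in0 = NOT F = T
g2 = in3 NAND in0 = F NAND F = T
g3 = g0 NAND g1 = T NAND T = F
g4 = g3 NAND g1 = F NAND T = T
g5 = g2 NAND g3 = T NAND F = T
g6 = g1 NAND g4 = T NAND T = F

g4 = T; g5 = T; g6 = F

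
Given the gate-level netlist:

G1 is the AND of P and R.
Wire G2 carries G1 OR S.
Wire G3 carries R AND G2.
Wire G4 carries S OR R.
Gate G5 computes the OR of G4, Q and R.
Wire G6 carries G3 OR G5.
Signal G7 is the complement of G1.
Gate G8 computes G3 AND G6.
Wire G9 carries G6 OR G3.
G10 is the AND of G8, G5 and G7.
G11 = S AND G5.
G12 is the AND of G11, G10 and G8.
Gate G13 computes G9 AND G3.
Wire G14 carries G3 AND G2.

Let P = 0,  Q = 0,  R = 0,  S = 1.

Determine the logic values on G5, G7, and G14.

G5 = 1; G7 = 1; G14 = 0

G1 = P AND R = 0 AND 0 = 0
G2 = G1 OR S = 0 OR 1 = 1
G3 = R AND G2 = 0 AND 1 = 0
G4 = S OR R = 1 OR 0 = 1
G5 = G4 OR Q OR R = 1 OR 0 OR 0 = 1
G7 = NOT G1 = NOT 0 = 1
G14 = G3 AND G2 = 0 AND 1 = 0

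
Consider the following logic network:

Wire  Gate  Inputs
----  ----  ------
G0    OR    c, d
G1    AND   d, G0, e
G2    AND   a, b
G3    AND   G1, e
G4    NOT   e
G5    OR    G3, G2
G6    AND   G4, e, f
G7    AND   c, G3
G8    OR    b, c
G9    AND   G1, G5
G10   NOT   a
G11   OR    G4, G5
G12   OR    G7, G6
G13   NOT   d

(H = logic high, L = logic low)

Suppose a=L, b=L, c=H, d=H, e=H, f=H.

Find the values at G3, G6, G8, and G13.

G0 = c OR d = H OR H = H
G1 = d AND G0 AND e = H AND H AND H = H
G3 = G1 AND e = H AND H = H
G4 = NOT e = NOT H = L
G6 = G4 AND e AND f = L AND H AND H = L
G8 = b OR c = L OR H = H
G13 = NOT d = NOT H = L

G3 = H  G6 = L  G8 = H  G13 = L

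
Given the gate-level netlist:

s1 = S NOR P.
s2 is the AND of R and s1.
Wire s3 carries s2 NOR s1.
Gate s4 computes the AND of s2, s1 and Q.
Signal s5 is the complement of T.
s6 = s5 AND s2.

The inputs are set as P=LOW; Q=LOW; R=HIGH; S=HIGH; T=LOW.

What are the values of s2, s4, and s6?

s2 = LOW  s4 = LOW  s6 = LOW

s1 = S NOR P = HIGH NOR LOW = LOW
s2 = R AND s1 = HIGH AND LOW = LOW
s4 = s2 AND s1 AND Q = LOW AND LOW AND LOW = LOW
s5 = NOT T = NOT LOW = HIGH
s6 = s5 AND s2 = HIGH AND LOW = LOW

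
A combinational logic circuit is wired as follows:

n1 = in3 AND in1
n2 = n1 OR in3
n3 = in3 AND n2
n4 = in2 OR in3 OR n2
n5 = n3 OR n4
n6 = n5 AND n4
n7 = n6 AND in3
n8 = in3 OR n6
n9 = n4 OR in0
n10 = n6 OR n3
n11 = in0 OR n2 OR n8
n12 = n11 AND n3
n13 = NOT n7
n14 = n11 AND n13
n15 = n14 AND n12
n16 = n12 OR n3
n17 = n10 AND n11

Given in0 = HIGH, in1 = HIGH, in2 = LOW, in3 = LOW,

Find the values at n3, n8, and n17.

n1 = in3 AND in1 = LOW AND HIGH = LOW
n2 = n1 OR in3 = LOW OR LOW = LOW
n3 = in3 AND n2 = LOW AND LOW = LOW
n4 = in2 OR in3 OR n2 = LOW OR LOW OR LOW = LOW
n5 = n3 OR n4 = LOW OR LOW = LOW
n6 = n5 AND n4 = LOW AND LOW = LOW
n8 = in3 OR n6 = LOW OR LOW = LOW
n10 = n6 OR n3 = LOW OR LOW = LOW
n11 = in0 OR n2 OR n8 = HIGH OR LOW OR LOW = HIGH
n17 = n10 AND n11 = LOW AND HIGH = LOW

n3 = LOW, n8 = LOW, n17 = LOW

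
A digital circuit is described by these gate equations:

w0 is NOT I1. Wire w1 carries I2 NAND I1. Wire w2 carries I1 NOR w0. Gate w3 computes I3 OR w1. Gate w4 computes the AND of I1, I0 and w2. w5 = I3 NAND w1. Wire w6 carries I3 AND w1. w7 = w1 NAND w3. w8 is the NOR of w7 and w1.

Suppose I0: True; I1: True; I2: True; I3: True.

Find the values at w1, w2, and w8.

w1 = False, w2 = False, w8 = False

w0 = NOT I1 = NOT True = False
w1 = I2 NAND I1 = True NAND True = False
w2 = I1 NOR w0 = True NOR False = False
w3 = I3 OR w1 = True OR False = True
w7 = w1 NAND w3 = False NAND True = True
w8 = w7 NOR w1 = True NOR False = False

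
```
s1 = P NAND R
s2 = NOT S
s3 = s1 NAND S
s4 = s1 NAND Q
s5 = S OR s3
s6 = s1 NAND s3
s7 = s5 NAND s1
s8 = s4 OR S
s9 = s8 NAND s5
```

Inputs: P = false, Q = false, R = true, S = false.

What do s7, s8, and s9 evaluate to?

s1 = P NAND R = false NAND true = true
s3 = s1 NAND S = true NAND false = true
s4 = s1 NAND Q = true NAND false = true
s5 = S OR s3 = false OR true = true
s7 = s5 NAND s1 = true NAND true = false
s8 = s4 OR S = true OR false = true
s9 = s8 NAND s5 = true NAND true = false

s7 = false; s8 = true; s9 = false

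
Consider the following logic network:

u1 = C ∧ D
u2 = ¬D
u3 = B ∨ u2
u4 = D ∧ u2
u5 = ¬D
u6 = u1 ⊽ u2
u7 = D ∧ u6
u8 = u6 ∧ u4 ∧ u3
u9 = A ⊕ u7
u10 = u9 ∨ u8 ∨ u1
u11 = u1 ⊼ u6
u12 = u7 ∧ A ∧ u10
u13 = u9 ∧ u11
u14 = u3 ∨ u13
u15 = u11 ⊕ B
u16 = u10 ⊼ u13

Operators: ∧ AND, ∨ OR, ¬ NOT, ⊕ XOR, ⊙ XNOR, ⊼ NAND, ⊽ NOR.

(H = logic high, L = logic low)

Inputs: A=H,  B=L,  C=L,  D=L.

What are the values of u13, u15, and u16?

u1 = C AND D = L AND L = L
u2 = NOT D = NOT L = H
u3 = B OR u2 = L OR H = H
u4 = D AND u2 = L AND H = L
u6 = u1 NOR u2 = L NOR H = L
u7 = D AND u6 = L AND L = L
u8 = u6 AND u4 AND u3 = L AND L AND H = L
u9 = A XOR u7 = H XOR L = H
u10 = u9 OR u8 OR u1 = H OR L OR L = H
u11 = u1 NAND u6 = L NAND L = H
u13 = u9 AND u11 = H AND H = H
u15 = u11 XOR B = H XOR L = H
u16 = u10 NAND u13 = H NAND H = L

u13 = H, u15 = H, u16 = L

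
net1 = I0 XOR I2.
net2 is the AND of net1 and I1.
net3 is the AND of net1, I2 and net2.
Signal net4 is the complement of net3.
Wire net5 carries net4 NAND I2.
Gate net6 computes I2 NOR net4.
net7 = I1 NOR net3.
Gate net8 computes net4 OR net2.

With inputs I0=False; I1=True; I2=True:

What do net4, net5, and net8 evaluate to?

net4 = False, net5 = True, net8 = True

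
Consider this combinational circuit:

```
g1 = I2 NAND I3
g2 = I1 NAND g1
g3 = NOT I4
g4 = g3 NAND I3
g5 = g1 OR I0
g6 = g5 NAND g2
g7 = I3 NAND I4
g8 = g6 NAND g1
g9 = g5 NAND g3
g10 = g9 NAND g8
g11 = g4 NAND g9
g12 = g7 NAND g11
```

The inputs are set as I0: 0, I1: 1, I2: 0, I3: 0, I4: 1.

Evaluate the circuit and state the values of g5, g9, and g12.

g5 = 1, g9 = 1, g12 = 1

g1 = I2 NAND I3 = 0 NAND 0 = 1
g3 = NOT I4 = NOT 1 = 0
g4 = g3 NAND I3 = 0 NAND 0 = 1
g5 = g1 OR I0 = 1 OR 0 = 1
g7 = I3 NAND I4 = 0 NAND 1 = 1
g9 = g5 NAND g3 = 1 NAND 0 = 1
g11 = g4 NAND g9 = 1 NAND 1 = 0
g12 = g7 NAND g11 = 1 NAND 0 = 1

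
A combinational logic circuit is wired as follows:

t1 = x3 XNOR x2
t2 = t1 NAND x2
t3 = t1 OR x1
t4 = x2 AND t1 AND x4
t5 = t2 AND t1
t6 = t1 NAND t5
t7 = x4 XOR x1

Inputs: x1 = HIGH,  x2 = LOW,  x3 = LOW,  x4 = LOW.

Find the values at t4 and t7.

t4 = LOW, t7 = HIGH

t1 = x3 XNOR x2 = LOW XNOR LOW = HIGH
t4 = x2 AND t1 AND x4 = LOW AND HIGH AND LOW = LOW
t7 = x4 XOR x1 = LOW XOR HIGH = HIGH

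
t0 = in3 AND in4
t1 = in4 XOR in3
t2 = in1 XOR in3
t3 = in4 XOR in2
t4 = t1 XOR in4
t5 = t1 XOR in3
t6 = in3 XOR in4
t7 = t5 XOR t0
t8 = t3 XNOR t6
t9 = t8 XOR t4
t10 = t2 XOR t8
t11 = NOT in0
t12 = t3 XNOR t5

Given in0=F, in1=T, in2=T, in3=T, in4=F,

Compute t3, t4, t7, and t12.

t3 = T, t4 = T, t7 = F, t12 = F

t0 = in3 AND in4 = T AND F = F
t1 = in4 XOR in3 = F XOR T = T
t3 = in4 XOR in2 = F XOR T = T
t4 = t1 XOR in4 = T XOR F = T
t5 = t1 XOR in3 = T XOR T = F
t7 = t5 XOR t0 = F XOR F = F
t12 = t3 XNOR t5 = T XNOR F = F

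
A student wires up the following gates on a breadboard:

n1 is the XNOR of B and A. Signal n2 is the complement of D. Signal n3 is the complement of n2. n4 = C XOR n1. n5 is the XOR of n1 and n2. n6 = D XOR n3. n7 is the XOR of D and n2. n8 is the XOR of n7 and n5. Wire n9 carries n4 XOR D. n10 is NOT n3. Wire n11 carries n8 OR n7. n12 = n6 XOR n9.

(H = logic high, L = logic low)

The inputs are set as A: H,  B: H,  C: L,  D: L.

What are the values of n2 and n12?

n2 = H; n12 = H

n1 = B XNOR A = H XNOR H = H
n2 = NOT D = NOT L = H
n3 = NOT n2 = NOT H = L
n4 = C XOR n1 = L XOR H = H
n6 = D XOR n3 = L XOR L = L
n9 = n4 XOR D = H XOR L = H
n12 = n6 XOR n9 = L XOR H = H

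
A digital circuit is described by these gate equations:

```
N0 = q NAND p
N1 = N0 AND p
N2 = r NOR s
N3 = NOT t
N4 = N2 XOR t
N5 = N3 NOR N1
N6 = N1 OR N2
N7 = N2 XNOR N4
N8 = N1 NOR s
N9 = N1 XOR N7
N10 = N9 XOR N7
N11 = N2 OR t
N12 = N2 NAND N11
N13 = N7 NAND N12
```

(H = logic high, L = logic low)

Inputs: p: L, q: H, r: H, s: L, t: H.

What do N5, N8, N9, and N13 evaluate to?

N5 = H; N8 = H; N9 = L; N13 = H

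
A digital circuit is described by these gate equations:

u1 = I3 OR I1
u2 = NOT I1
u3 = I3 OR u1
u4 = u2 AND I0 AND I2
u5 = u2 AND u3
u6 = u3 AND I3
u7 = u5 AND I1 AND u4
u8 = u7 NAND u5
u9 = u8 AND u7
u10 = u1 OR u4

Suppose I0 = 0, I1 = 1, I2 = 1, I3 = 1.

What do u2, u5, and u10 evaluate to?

u2 = 0, u5 = 0, u10 = 1

u1 = I3 OR I1 = 1 OR 1 = 1
u2 = NOT I1 = NOT 1 = 0
u3 = I3 OR u1 = 1 OR 1 = 1
u4 = u2 AND I0 AND I2 = 0 AND 0 AND 1 = 0
u5 = u2 AND u3 = 0 AND 1 = 0
u10 = u1 OR u4 = 1 OR 0 = 1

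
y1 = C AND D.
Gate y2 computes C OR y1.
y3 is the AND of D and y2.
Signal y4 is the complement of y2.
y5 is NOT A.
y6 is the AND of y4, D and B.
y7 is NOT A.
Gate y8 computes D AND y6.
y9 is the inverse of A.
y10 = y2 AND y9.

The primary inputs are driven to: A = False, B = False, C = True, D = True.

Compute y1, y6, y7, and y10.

y1 = True; y6 = False; y7 = True; y10 = True

y1 = C AND D = True AND True = True
y2 = C OR y1 = True OR True = True
y4 = NOT y2 = NOT True = False
y6 = y4 AND D AND B = False AND True AND False = False
y7 = NOT A = NOT False = True
y9 = NOT A = NOT False = True
y10 = y2 AND y9 = True AND True = True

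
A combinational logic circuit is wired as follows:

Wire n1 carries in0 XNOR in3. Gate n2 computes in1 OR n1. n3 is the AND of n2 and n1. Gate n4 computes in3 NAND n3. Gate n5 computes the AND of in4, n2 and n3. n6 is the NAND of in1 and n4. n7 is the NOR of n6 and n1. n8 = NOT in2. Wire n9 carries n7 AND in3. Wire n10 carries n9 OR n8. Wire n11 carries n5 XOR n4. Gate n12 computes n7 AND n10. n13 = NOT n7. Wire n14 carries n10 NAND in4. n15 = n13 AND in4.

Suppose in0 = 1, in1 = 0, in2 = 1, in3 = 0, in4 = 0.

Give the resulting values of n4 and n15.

n4 = 1; n15 = 0

n1 = in0 XNOR in3 = 1 XNOR 0 = 0
n2 = in1 OR n1 = 0 OR 0 = 0
n3 = n2 AND n1 = 0 AND 0 = 0
n4 = in3 NAND n3 = 0 NAND 0 = 1
n6 = in1 NAND n4 = 0 NAND 1 = 1
n7 = n6 NOR n1 = 1 NOR 0 = 0
n13 = NOT n7 = NOT 0 = 1
n15 = n13 AND in4 = 1 AND 0 = 0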